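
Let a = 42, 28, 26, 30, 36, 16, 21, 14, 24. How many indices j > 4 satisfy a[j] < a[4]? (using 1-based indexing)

The element at index 4 is 30.
Elements after it: 36, 16, 21, 14, 24
Those smaller than 30: 16, 21, 14, 24

4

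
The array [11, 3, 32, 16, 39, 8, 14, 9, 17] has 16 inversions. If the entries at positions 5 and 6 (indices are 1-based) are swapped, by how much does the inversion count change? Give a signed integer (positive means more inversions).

-1

Positions 5 and 6 hold 39 and 8; after swapping, the array is [11, 3, 32, 16, 8, 39, 14, 9, 17].
Count, for each position, how many later elements it exceeds:
11: 3
3: 0
32: 5
16: 3
8: 0
39: 3
14: 1
9: 0
17: 0
Sum: 3 + 0 + 5 + 3 + 0 + 3 + 1 + 0 + 0 = 15
Change: 15 − 16 = -1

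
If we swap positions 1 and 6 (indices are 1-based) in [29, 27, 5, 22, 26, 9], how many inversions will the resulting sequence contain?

Positions 1 and 6 hold 29 and 9; after swapping, the array is [9, 27, 5, 22, 26, 29].
Element-by-element contributions:
9 → 5 → 1
27 → 5, 22, 26 → 3
5 → none → 0
22 → none → 0
26 → none → 0
29 → none → 0
Sum: 1 + 3 + 0 + 0 + 0 + 0 = 4

4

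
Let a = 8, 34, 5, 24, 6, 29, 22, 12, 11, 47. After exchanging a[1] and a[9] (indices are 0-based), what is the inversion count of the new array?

20

Positions 1 and 9 hold 34 and 47; after swapping, the array is [8, 47, 5, 24, 6, 29, 22, 12, 11, 34].
Element-by-element contributions:
8 → 5, 6 → 2
47 → 5, 24, 6, 29, 22, 12, 11, 34 → 8
5 → none → 0
24 → 6, 22, 12, 11 → 4
6 → none → 0
29 → 22, 12, 11 → 3
22 → 12, 11 → 2
12 → 11 → 1
11 → none → 0
34 → none → 0
Sum: 2 + 8 + 0 + 4 + 0 + 3 + 2 + 1 + 0 + 0 = 20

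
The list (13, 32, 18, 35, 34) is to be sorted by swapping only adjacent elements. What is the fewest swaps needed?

2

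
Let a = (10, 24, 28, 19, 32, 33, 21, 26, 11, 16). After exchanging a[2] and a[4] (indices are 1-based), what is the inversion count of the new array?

Inversions: 22

Positions 2 and 4 hold 24 and 19; after swapping, the array is [10, 19, 28, 24, 32, 33, 21, 26, 11, 16].
Count, for each position, how many later elements it exceeds:
10 → none → 0
19 → 11, 16 → 2
28 → 24, 21, 26, 11, 16 → 5
24 → 21, 11, 16 → 3
32 → 21, 26, 11, 16 → 4
33 → 21, 26, 11, 16 → 4
21 → 11, 16 → 2
26 → 11, 16 → 2
11 → none → 0
16 → none → 0
Sum: 0 + 2 + 5 + 3 + 4 + 4 + 2 + 2 + 0 + 0 = 22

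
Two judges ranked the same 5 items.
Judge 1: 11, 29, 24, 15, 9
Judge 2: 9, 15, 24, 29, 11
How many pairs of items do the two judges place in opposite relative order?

Assign each item its position (1..5) in the first ordering, then rewrite the second ordering as that position sequence:
positions: 11→1, 29→2, 24→3, 15→4, 9→5
second ordering as positions: [5, 4, 3, 2, 1]
Discordant pairs = inversions in this position sequence.
5: 4, 3, 2, 1 → 4
4: 3, 2, 1 → 3
3: 2, 1 → 2
2: 1 → 1
1: 0
Total: 4 + 3 + 2 + 1 + 0 = 10

10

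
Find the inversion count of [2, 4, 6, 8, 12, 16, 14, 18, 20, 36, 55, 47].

2

Element-by-element contributions:
2 → none → 0
4 → none → 0
6 → none → 0
8 → none → 0
12 → none → 0
16 → 14 → 1
14 → none → 0
18 → none → 0
20 → none → 0
36 → none → 0
55 → 47 → 1
47 → none → 0
Sum: 0 + 0 + 0 + 0 + 0 + 1 + 0 + 0 + 0 + 0 + 1 + 0 = 2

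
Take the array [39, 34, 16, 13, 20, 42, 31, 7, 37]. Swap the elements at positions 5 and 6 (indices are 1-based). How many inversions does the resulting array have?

Positions 5 and 6 hold 20 and 42; after swapping, the array is [39, 34, 16, 13, 42, 20, 31, 7, 37].
Sweep left to right; for each value list the smaller values that follow it:
39 → 34, 16, 13, 20, 31, 7, 37 → 7
34 → 16, 13, 20, 31, 7 → 5
16 → 13, 7 → 2
13 → 7 → 1
42 → 20, 31, 7, 37 → 4
20 → 7 → 1
31 → 7 → 1
7 → none → 0
37 → none → 0
Sum: 7 + 5 + 2 + 1 + 4 + 1 + 1 + 0 + 0 = 21

Inversions: 21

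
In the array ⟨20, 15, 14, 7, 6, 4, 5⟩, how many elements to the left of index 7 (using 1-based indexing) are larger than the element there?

5 such elements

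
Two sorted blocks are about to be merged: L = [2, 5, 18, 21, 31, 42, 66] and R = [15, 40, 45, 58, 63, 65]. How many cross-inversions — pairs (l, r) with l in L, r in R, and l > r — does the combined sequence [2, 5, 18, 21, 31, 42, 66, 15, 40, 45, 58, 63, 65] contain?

Take each right-half value and tally the left-half values above it:
r = 15: 18, 21, 31, 42, 66 → 5
r = 40: 42, 66 → 2
r = 45: 66 → 1
r = 58: 66 → 1
r = 63: 66 → 1
r = 65: 66 → 1
Cross-inversions: 5 + 2 + 1 + 1 + 1 + 1 = 11

11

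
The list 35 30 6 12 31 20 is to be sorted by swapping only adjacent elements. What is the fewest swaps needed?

9 adjacent swaps

The minimum number of adjacent swaps to sort an array equals its inversion count, since every such swap removes exactly one inversion.
Count inversions — for each element, later elements that are smaller:
35: 30, 6, 12, 31, 20 → 5
30: 6, 12, 20 → 3
6: none → 0
12: none → 0
31: 20 → 1
20: none → 0
Total inversions: 5 + 3 + 0 + 0 + 1 + 0 = 9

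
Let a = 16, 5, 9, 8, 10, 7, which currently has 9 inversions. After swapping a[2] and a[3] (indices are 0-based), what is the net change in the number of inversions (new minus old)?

Positions 2 and 3 hold 9 and 8; after swapping, the array is [16, 5, 8, 9, 10, 7].
Sweep left to right; for each value list the smaller values that follow it:
16: 5
5: 0
8: 1
9: 1
10: 1
7: 0
Sum: 5 + 0 + 1 + 1 + 1 + 0 = 8
Change: 8 − 9 = -1

-1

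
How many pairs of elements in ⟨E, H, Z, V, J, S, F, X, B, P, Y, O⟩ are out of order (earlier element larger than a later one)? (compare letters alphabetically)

30 inversions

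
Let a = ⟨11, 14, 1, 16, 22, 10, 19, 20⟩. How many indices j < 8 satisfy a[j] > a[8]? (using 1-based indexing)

1

The element at index 8 is 20.
Elements before it: 11, 14, 1, 16, 22, 10, 19
Those larger than 20: 22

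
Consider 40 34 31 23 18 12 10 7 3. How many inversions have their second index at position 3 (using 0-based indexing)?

3 such elements

The element at index 3 is 23.
Elements before it: 40, 34, 31
Those larger than 23: 40, 34, 31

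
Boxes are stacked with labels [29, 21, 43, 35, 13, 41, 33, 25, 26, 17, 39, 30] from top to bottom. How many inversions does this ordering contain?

Out-of-order pairs: 35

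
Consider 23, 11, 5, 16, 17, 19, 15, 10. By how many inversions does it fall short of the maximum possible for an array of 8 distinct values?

12

Maximum inversions for 8 distinct elements is C(8, 2) = 8·7/2 = 28.
Current inversions — for each element, count later smaller elements:
23: 7
11: 2
5: 0
16: 2
17: 2
19: 2
15: 1
10: 0
Current total: 7 + 2 + 0 + 2 + 2 + 2 + 1 + 0 = 16
Shortfall: 28 − 16 = 12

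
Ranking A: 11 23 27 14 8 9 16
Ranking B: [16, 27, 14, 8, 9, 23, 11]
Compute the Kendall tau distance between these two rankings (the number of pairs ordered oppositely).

15 discordant pairs

Assign each item its position (1..7) in the first ordering, then rewrite the second ordering as that position sequence:
positions: 11→1, 23→2, 27→3, 14→4, 8→5, 9→6, 16→7
second ordering as positions: [7, 3, 4, 5, 6, 2, 1]
Discordant pairs = inversions in this position sequence.
7: 3, 4, 5, 6, 2, 1 → 6
3: 2, 1 → 2
4: 2, 1 → 2
5: 2, 1 → 2
6: 2, 1 → 2
2: 1 → 1
1: 0
Total: 6 + 2 + 2 + 2 + 2 + 1 + 0 = 15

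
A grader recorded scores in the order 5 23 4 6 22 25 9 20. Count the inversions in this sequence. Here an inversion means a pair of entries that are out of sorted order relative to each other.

10

Element-by-element contributions:
5: 1
23: 5
4: 0
6: 0
22: 2
25: 2
9: 0
20: 0
Sum: 1 + 5 + 0 + 0 + 2 + 2 + 0 + 0 = 10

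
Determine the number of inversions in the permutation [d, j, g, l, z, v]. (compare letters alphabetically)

2

Listing every pair i<j with a[i]>a[j] (using 0-based positions):
(1,2): j > g
(4,5): z > v
That's 2 pairs.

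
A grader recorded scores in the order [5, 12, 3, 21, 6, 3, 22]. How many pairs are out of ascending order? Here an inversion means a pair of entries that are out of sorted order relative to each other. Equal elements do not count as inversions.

8

Count, for each position, how many later elements it exceeds:
5 → 3, 3 → 2
12 → 3, 6, 3 → 3
3 → none → 0
21 → 6, 3 → 2
6 → 3 → 1
3 → none → 0
22 → none → 0
Sum: 2 + 3 + 0 + 2 + 1 + 0 + 0 = 8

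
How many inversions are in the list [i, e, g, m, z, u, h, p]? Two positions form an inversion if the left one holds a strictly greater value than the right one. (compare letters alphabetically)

Element-by-element contributions:
i: 3
e: 0
g: 0
m: 1
z: 3
u: 2
h: 0
p: 0
Sum: 3 + 0 + 0 + 1 + 3 + 2 + 0 + 0 = 9

9 out-of-order pairs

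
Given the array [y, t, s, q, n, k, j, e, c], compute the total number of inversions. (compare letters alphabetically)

Count, for each position, how many later elements it exceeds:
y: 8
t: 7
s: 6
q: 5
n: 4
k: 3
j: 2
e: 1
c: 0
Sum: 8 + 7 + 6 + 5 + 4 + 3 + 2 + 1 + 0 = 36

36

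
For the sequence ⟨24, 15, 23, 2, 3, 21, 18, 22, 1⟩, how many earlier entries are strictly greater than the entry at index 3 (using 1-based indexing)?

The element at index 3 is 23.
Elements before it: 24, 15
Those larger than 23: 24

1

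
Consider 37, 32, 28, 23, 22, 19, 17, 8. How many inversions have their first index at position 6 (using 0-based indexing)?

The element at index 6 is 17.
Elements after it: 8
Those smaller than 17: 8

1 such element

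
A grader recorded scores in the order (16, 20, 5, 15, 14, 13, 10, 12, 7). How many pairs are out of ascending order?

28 inversions

Element-by-element contributions:
16 → 5, 15, 14, 13, 10, 12, 7 → 7
20 → 5, 15, 14, 13, 10, 12, 7 → 7
5 → none → 0
15 → 14, 13, 10, 12, 7 → 5
14 → 13, 10, 12, 7 → 4
13 → 10, 12, 7 → 3
10 → 7 → 1
12 → 7 → 1
7 → none → 0
Sum: 7 + 7 + 0 + 5 + 4 + 3 + 1 + 1 + 0 = 28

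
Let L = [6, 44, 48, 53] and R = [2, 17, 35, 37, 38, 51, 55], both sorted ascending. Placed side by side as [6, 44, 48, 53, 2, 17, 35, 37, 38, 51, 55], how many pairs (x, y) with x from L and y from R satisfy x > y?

For each element r of the right run, count left-run elements greater than r:
r = 2: 6, 44, 48, 53 → 4
r = 17: 44, 48, 53 → 3
r = 35: 44, 48, 53 → 3
r = 37: 44, 48, 53 → 3
r = 38: 44, 48, 53 → 3
r = 51: 53 → 1
r = 55: none → 0
Cross-inversions: 4 + 3 + 3 + 3 + 3 + 1 + 0 = 17

17 split inversions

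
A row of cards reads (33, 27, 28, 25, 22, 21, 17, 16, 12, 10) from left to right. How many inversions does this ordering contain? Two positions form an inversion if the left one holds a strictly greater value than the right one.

44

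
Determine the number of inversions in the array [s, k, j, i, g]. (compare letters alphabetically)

Count, for each position, how many later elements it exceeds:
s: 4
k: 3
j: 2
i: 1
g: 0
Sum: 4 + 3 + 2 + 1 + 0 = 10

10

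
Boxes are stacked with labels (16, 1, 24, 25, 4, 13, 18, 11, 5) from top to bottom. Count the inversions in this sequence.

For each element, count later entries that are smaller:
16 → 1, 4, 13, 11, 5 → 5
1 → none → 0
24 → 4, 13, 18, 11, 5 → 5
25 → 4, 13, 18, 11, 5 → 5
4 → none → 0
13 → 11, 5 → 2
18 → 11, 5 → 2
11 → 5 → 1
5 → none → 0
Sum: 5 + 0 + 5 + 5 + 0 + 2 + 2 + 1 + 0 = 20

20 inversions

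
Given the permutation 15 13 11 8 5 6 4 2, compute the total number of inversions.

27 out-of-order pairs

For each element, count later entries that are smaller:
15 → 13, 11, 8, 5, 6, 4, 2 → 7
13 → 11, 8, 5, 6, 4, 2 → 6
11 → 8, 5, 6, 4, 2 → 5
8 → 5, 6, 4, 2 → 4
5 → 4, 2 → 2
6 → 4, 2 → 2
4 → 2 → 1
2 → none → 0
Sum: 7 + 6 + 5 + 4 + 2 + 2 + 1 + 0 = 27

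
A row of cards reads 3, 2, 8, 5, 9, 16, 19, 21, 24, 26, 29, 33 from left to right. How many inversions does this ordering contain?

Sweep left to right; for each value list the smaller values that follow it:
3 → 2 → 1
2 → none → 0
8 → 5 → 1
5 → none → 0
9 → none → 0
16 → none → 0
19 → none → 0
21 → none → 0
24 → none → 0
26 → none → 0
29 → none → 0
33 → none → 0
Sum: 1 + 0 + 1 + 0 + 0 + 0 + 0 + 0 + 0 + 0 + 0 + 0 = 2

2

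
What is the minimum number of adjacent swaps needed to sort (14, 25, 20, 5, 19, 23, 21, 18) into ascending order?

14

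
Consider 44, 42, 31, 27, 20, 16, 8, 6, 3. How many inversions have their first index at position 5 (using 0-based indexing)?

3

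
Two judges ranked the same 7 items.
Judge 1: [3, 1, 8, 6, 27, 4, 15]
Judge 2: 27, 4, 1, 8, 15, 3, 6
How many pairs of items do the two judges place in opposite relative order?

Assign each item its position (1..7) in the first ordering, then rewrite the second ordering as that position sequence:
positions: 3→1, 1→2, 8→3, 6→4, 27→5, 4→6, 15→7
second ordering as positions: [5, 6, 2, 3, 7, 1, 4]
Discordant pairs = inversions in this position sequence.
5: 2, 3, 1, 4 → 4
6: 2, 3, 1, 4 → 4
2: 1 → 1
3: 1 → 1
7: 1, 4 → 2
1: 0
4: 0
Total: 4 + 4 + 1 + 1 + 2 + 0 + 0 = 12

12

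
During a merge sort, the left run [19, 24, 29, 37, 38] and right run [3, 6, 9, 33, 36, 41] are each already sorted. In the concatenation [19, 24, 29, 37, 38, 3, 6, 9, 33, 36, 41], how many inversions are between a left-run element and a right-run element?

19 cross-inversions

Count, for every r in R, how many entries of L exceed r:
r = 3: 19, 24, 29, 37, 38 → 5
r = 6: 19, 24, 29, 37, 38 → 5
r = 9: 19, 24, 29, 37, 38 → 5
r = 33: 37, 38 → 2
r = 36: 37, 38 → 2
r = 41: none → 0
Cross-inversions: 5 + 5 + 5 + 2 + 2 + 0 = 19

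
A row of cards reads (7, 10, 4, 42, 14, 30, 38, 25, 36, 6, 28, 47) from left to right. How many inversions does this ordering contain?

For each element, count later entries that are smaller:
7 → 4, 6 → 2
10 → 4, 6 → 2
4 → none → 0
42 → 14, 30, 38, 25, 36, 6, 28 → 7
14 → 6 → 1
30 → 25, 6, 28 → 3
38 → 25, 36, 6, 28 → 4
25 → 6 → 1
36 → 6, 28 → 2
6 → none → 0
28 → none → 0
47 → none → 0
Sum: 2 + 2 + 0 + 7 + 1 + 3 + 4 + 1 + 2 + 0 + 0 + 0 = 22

22 inversions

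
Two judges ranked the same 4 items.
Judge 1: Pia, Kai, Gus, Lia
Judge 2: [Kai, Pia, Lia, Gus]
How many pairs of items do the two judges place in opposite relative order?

Assign each item its position (1..4) in the first ordering, then rewrite the second ordering as that position sequence:
positions: Pia→1, Kai→2, Gus→3, Lia→4
second ordering as positions: [2, 1, 4, 3]
Discordant pairs = inversions in this position sequence.
2: 1 → 1
1: 0
4: 3 → 1
3: 0
Total: 1 + 0 + 1 + 0 = 2

2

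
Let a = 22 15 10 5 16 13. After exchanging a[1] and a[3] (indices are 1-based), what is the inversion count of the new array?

7

Positions 1 and 3 hold 22 and 10; after swapping, the array is [10, 15, 22, 5, 16, 13].
Count, for each position, how many later elements it exceeds:
10: 1
15: 2
22: 3
5: 0
16: 1
13: 0
Sum: 1 + 2 + 3 + 0 + 1 + 0 = 7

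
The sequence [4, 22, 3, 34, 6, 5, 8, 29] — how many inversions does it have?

10

Count, for each position, how many later elements it exceeds:
4 → 3 → 1
22 → 3, 6, 5, 8 → 4
3 → none → 0
34 → 6, 5, 8, 29 → 4
6 → 5 → 1
5 → none → 0
8 → none → 0
29 → none → 0
Sum: 1 + 4 + 0 + 4 + 1 + 0 + 0 + 0 = 10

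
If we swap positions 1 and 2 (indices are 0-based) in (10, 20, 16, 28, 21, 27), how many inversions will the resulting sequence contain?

2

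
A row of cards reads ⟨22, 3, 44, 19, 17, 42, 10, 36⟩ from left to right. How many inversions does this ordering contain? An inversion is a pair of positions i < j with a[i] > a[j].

14 out-of-order pairs

For each element, count later entries that are smaller:
22: 4
3: 0
44: 5
19: 2
17: 1
42: 2
10: 0
36: 0
Sum: 4 + 0 + 5 + 2 + 1 + 2 + 0 + 0 = 14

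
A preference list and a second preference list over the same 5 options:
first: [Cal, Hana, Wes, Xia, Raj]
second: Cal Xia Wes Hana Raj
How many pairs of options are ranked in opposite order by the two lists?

3

Assign each item its position (1..5) in the first ordering, then rewrite the second ordering as that position sequence:
positions: Cal→1, Hana→2, Wes→3, Xia→4, Raj→5
second ordering as positions: [1, 4, 3, 2, 5]
Discordant pairs = inversions in this position sequence.
1: 0
4: 3, 2 → 2
3: 2 → 1
2: 0
5: 0
Total: 0 + 2 + 1 + 0 + 0 = 3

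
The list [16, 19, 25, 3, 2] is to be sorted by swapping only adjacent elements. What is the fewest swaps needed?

7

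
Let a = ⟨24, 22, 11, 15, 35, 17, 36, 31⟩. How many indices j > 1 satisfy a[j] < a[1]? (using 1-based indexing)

4

The element at index 1 is 24.
Elements after it: 22, 11, 15, 35, 17, 36, 31
Those smaller than 24: 22, 11, 15, 17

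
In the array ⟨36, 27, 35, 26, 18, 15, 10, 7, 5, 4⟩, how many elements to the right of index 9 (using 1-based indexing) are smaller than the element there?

The element at index 9 is 5.
Elements after it: 4
Those smaller than 5: 4

1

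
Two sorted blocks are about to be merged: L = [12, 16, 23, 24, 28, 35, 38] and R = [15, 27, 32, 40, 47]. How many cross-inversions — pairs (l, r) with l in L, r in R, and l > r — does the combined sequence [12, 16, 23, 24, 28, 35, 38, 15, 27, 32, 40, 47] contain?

11

Count, for every r in R, how many entries of L exceed r:
r = 15: 16, 23, 24, 28, 35, 38 → 6
r = 27: 28, 35, 38 → 3
r = 32: 35, 38 → 2
r = 40: none → 0
r = 47: none → 0
Cross-inversions: 6 + 3 + 2 + 0 + 0 = 11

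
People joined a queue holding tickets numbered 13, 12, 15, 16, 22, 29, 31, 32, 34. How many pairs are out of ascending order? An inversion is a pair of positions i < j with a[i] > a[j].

1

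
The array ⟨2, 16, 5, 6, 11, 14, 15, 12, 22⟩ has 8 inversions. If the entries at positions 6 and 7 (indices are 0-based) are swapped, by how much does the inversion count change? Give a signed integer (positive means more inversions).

Positions 6 and 7 hold 15 and 12; after swapping, the array is [2, 16, 5, 6, 11, 14, 12, 15, 22].
Sweep left to right; for each value list the smaller values that follow it:
2 → none → 0
16 → 5, 6, 11, 14, 12, 15 → 6
5 → none → 0
6 → none → 0
11 → none → 0
14 → 12 → 1
12 → none → 0
15 → none → 0
22 → none → 0
Sum: 0 + 6 + 0 + 0 + 0 + 1 + 0 + 0 + 0 = 7
Change: 7 − 8 = -1

-1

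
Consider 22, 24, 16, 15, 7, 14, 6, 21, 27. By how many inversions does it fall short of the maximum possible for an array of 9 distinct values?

15

Maximum inversions for 9 distinct elements is C(9, 2) = 9·8/2 = 36.
Current inversions — for each element, count later smaller elements:
22: 6
24: 6
16: 4
15: 3
7: 1
14: 1
6: 0
21: 0
27: 0
Current total: 6 + 6 + 4 + 3 + 1 + 1 + 0 + 0 + 0 = 21
Shortfall: 36 − 21 = 15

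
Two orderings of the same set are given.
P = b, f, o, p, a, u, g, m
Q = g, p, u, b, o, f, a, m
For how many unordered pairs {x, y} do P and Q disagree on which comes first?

Assign each item its position (1..8) in the first ordering, then rewrite the second ordering as that position sequence:
positions: b→1, f→2, o→3, p→4, a→5, u→6, g→7, m→8
second ordering as positions: [7, 4, 6, 1, 3, 2, 5, 8]
Discordant pairs = inversions in this position sequence.
7: 4, 6, 1, 3, 2, 5 → 6
4: 1, 3, 2 → 3
6: 1, 3, 2, 5 → 4
1: 0
3: 2 → 1
2: 0
5: 0
8: 0
Total: 6 + 3 + 4 + 0 + 1 + 0 + 0 + 0 = 14

14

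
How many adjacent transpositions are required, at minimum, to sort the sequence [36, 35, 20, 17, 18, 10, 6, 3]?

The minimum number of adjacent swaps to sort an array equals its inversion count, since every such swap removes exactly one inversion.
Count inversions — for each element, later elements that are smaller:
36: 35, 20, 17, 18, 10, 6, 3 → 7
35: 20, 17, 18, 10, 6, 3 → 6
20: 17, 18, 10, 6, 3 → 5
17: 10, 6, 3 → 3
18: 10, 6, 3 → 3
10: 6, 3 → 2
6: 3 → 1
3: none → 0
Total inversions: 7 + 6 + 5 + 3 + 3 + 2 + 1 + 0 = 27

27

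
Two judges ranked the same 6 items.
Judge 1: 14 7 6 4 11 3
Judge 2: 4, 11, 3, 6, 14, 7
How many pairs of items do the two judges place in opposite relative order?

Assign each item its position (1..6) in the first ordering, then rewrite the second ordering as that position sequence:
positions: 14→1, 7→2, 6→3, 4→4, 11→5, 3→6
second ordering as positions: [4, 5, 6, 3, 1, 2]
Discordant pairs = inversions in this position sequence.
4: 3, 1, 2 → 3
5: 3, 1, 2 → 3
6: 3, 1, 2 → 3
3: 1, 2 → 2
1: 0
2: 0
Total: 3 + 3 + 3 + 2 + 0 + 0 = 11

11 discordant pairs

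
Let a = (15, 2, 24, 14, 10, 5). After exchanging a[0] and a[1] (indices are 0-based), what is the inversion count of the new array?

There are 9 inversions.

Positions 0 and 1 hold 15 and 2; after swapping, the array is [2, 15, 24, 14, 10, 5].
Count, for each position, how many later elements it exceeds:
2 → none → 0
15 → 14, 10, 5 → 3
24 → 14, 10, 5 → 3
14 → 10, 5 → 2
10 → 5 → 1
5 → none → 0
Sum: 0 + 3 + 3 + 2 + 1 + 0 = 9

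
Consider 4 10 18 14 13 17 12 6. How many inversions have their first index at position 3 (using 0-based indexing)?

3

The element at index 3 is 14.
Elements after it: 13, 17, 12, 6
Those smaller than 14: 13, 12, 6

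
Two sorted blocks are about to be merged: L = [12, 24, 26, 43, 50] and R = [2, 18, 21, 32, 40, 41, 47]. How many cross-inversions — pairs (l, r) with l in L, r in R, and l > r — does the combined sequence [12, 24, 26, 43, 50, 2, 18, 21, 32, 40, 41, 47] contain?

20 cross-inversions

For each element r of the right run, count left-run elements greater than r:
r = 2: 12, 24, 26, 43, 50 → 5
r = 18: 24, 26, 43, 50 → 4
r = 21: 24, 26, 43, 50 → 4
r = 32: 43, 50 → 2
r = 40: 43, 50 → 2
r = 41: 43, 50 → 2
r = 47: 50 → 1
Cross-inversions: 5 + 4 + 4 + 2 + 2 + 2 + 1 = 20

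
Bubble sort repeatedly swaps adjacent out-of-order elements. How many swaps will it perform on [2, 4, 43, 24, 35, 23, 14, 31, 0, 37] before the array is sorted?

20 adjacent swaps

The minimum number of adjacent swaps to sort an array equals its inversion count, since every such swap removes exactly one inversion.
Count inversions — for each element, later elements that are smaller:
2: 0 → 1
4: 0 → 1
43: 24, 35, 23, 14, 31, 0, 37 → 7
24: 23, 14, 0 → 3
35: 23, 14, 31, 0 → 4
23: 14, 0 → 2
14: 0 → 1
31: 0 → 1
0: none → 0
37: none → 0
Total inversions: 1 + 1 + 7 + 3 + 4 + 2 + 1 + 1 + 0 + 0 = 20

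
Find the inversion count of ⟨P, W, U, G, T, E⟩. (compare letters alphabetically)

Inversion pairs (indices are 0-based):
(0,3): P > G
(0,5): P > E
(1,2): W > U
(1,3): W > G
(1,4): W > T
(1,5): W > E
(2,3): U > G
(2,4): U > T
(2,5): U > E
(3,5): G > E
(4,5): T > E
That's 11 pairs.

11 out-of-order pairs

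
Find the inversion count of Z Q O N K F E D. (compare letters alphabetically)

For each element, count later entries that are smaller:
Z: 7
Q: 6
O: 5
N: 4
K: 3
F: 2
E: 1
D: 0
Sum: 7 + 6 + 5 + 4 + 3 + 2 + 1 + 0 = 28

28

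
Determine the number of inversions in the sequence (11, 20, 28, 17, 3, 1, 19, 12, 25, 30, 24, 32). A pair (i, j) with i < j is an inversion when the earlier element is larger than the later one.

Element-by-element contributions:
11 → 3, 1 → 2
20 → 17, 3, 1, 19, 12 → 5
28 → 17, 3, 1, 19, 12, 25, 24 → 7
17 → 3, 1, 12 → 3
3 → 1 → 1
1 → none → 0
19 → 12 → 1
12 → none → 0
25 → 24 → 1
30 → 24 → 1
24 → none → 0
32 → none → 0
Sum: 2 + 5 + 7 + 3 + 1 + 0 + 1 + 0 + 1 + 1 + 0 + 0 = 21

21 inversions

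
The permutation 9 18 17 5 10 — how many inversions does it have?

6

Element-by-element contributions:
9: 1
18: 3
17: 2
5: 0
10: 0
Sum: 1 + 3 + 2 + 0 + 0 = 6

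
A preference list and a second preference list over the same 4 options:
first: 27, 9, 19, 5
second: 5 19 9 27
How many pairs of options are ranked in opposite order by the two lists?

6 pairs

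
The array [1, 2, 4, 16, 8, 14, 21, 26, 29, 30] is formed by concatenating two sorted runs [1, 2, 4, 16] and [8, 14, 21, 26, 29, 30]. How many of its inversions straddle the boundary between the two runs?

2

For each element r of the right run, count left-run elements greater than r:
r = 8: 16 → 1
r = 14: 16 → 1
r = 21: none → 0
r = 26: none → 0
r = 29: none → 0
r = 30: none → 0
Cross-inversions: 1 + 1 + 0 + 0 + 0 + 0 = 2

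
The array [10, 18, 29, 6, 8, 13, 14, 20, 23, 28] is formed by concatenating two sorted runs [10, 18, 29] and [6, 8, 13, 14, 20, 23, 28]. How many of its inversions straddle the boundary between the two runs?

13

For each element r of the right run, count left-run elements greater than r:
r = 6: 10, 18, 29 → 3
r = 8: 10, 18, 29 → 3
r = 13: 18, 29 → 2
r = 14: 18, 29 → 2
r = 20: 29 → 1
r = 23: 29 → 1
r = 28: 29 → 1
Cross-inversions: 3 + 3 + 2 + 2 + 1 + 1 + 1 = 13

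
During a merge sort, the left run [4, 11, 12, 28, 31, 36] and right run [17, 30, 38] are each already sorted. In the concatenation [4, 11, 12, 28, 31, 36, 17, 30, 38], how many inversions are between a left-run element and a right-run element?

5 cross-inversions

For each element r of the right run, count left-run elements greater than r:
r = 17: 28, 31, 36 → 3
r = 30: 31, 36 → 2
r = 38: none → 0
Cross-inversions: 3 + 2 + 0 = 5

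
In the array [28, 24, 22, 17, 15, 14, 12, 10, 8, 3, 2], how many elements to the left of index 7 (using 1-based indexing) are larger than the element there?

6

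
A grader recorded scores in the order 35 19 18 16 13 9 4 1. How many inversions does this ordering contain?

For each element, count later entries that are smaller:
35 → 19, 18, 16, 13, 9, 4, 1 → 7
19 → 18, 16, 13, 9, 4, 1 → 6
18 → 16, 13, 9, 4, 1 → 5
16 → 13, 9, 4, 1 → 4
13 → 9, 4, 1 → 3
9 → 4, 1 → 2
4 → 1 → 1
1 → none → 0
Sum: 7 + 6 + 5 + 4 + 3 + 2 + 1 + 0 = 28

28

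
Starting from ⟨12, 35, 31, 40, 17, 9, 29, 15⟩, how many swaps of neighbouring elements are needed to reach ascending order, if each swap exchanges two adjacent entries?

17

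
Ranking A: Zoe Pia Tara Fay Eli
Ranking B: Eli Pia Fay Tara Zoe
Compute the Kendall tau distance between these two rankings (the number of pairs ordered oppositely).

Assign each item its position (1..5) in the first ordering, then rewrite the second ordering as that position sequence:
positions: Zoe→1, Pia→2, Tara→3, Fay→4, Eli→5
second ordering as positions: [5, 2, 4, 3, 1]
Discordant pairs = inversions in this position sequence.
5: 2, 4, 3, 1 → 4
2: 1 → 1
4: 3, 1 → 2
3: 1 → 1
1: 0
Total: 4 + 1 + 2 + 1 + 0 = 8

There are 8 discordant pairs.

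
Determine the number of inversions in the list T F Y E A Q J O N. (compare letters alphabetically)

20

Sweep left to right; for each value list the smaller values that follow it:
T → F, E, A, Q, J, O, N → 7
F → E, A → 2
Y → E, A, Q, J, O, N → 6
E → A → 1
A → none → 0
Q → J, O, N → 3
J → none → 0
O → N → 1
N → none → 0
Sum: 7 + 2 + 6 + 1 + 0 + 3 + 0 + 1 + 0 = 20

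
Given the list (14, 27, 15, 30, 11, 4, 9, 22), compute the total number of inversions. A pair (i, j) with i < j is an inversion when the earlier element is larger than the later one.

17

Element-by-element contributions:
14 → 11, 4, 9 → 3
27 → 15, 11, 4, 9, 22 → 5
15 → 11, 4, 9 → 3
30 → 11, 4, 9, 22 → 4
11 → 4, 9 → 2
4 → none → 0
9 → none → 0
22 → none → 0
Sum: 3 + 5 + 3 + 4 + 2 + 0 + 0 + 0 = 17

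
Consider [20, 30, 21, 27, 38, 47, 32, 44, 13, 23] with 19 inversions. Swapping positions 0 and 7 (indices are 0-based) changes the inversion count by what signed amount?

Positions 0 and 7 hold 20 and 44; after swapping, the array is [44, 30, 21, 27, 38, 47, 32, 20, 13, 23].
Element-by-element contributions:
44: 8
30: 5
21: 2
27: 3
38: 4
47: 4
32: 3
20: 1
13: 0
23: 0
Sum: 8 + 5 + 2 + 3 + 4 + 4 + 3 + 1 + 0 + 0 = 30
Change: 30 − 19 = +11

+11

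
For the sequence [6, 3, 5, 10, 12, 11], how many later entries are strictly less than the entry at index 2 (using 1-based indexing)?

0 such elements

The element at index 2 is 3.
Elements after it: 5, 10, 12, 11
None of them are smaller than 3.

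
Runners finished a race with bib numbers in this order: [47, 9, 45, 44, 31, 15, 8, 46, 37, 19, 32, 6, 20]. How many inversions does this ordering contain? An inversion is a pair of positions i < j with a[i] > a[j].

Sweep left to right; for each value list the smaller values that follow it:
47: 12
9: 2
45: 9
44: 8
31: 5
15: 2
8: 1
46: 5
37: 4
19: 1
32: 2
6: 0
20: 0
Sum: 12 + 2 + 9 + 8 + 5 + 2 + 1 + 5 + 4 + 1 + 2 + 0 + 0 = 51

51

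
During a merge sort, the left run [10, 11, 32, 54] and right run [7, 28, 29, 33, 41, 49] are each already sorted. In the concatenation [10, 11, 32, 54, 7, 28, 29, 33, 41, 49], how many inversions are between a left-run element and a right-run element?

Count, for every r in R, how many entries of L exceed r:
r = 7: 10, 11, 32, 54 → 4
r = 28: 32, 54 → 2
r = 29: 32, 54 → 2
r = 33: 54 → 1
r = 41: 54 → 1
r = 49: 54 → 1
Cross-inversions: 4 + 2 + 2 + 1 + 1 + 1 = 11

There are 11 split inversions.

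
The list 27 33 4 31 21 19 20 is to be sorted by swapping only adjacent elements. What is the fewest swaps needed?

Each adjacent swap fixes exactly one inversion, so the minimum swap count equals the number of inversions.
Count inversions — for each element, later elements that are smaller:
27: 4, 21, 19, 20 → 4
33: 4, 31, 21, 19, 20 → 5
4: none → 0
31: 21, 19, 20 → 3
21: 19, 20 → 2
19: none → 0
20: none → 0
Total inversions: 4 + 5 + 0 + 3 + 2 + 0 + 0 = 14

14 swaps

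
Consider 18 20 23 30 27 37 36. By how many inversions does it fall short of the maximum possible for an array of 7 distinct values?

19 inversions short

Maximum inversions for 7 distinct elements is C(7, 2) = 7·6/2 = 21.
Current inversions — for each element, count later smaller elements:
18: 0
20: 0
23: 0
30: 1
27: 0
37: 1
36: 0
Current total: 0 + 0 + 0 + 1 + 0 + 1 + 0 = 2
Shortfall: 21 − 2 = 19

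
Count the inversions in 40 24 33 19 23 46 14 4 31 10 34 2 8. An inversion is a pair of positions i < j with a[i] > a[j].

For each element, count later entries that are smaller:
40: 11
24: 7
33: 8
19: 5
23: 5
46: 7
14: 4
4: 1
31: 3
10: 2
34: 2
2: 0
8: 0
Sum: 11 + 7 + 8 + 5 + 5 + 7 + 4 + 1 + 3 + 2 + 2 + 0 + 0 = 55

55 out-of-order pairs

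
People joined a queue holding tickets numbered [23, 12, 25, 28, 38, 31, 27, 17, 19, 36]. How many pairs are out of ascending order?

Sweep left to right; for each value list the smaller values that follow it:
23 → 12, 17, 19 → 3
12 → none → 0
25 → 17, 19 → 2
28 → 27, 17, 19 → 3
38 → 31, 27, 17, 19, 36 → 5
31 → 27, 17, 19 → 3
27 → 17, 19 → 2
17 → none → 0
19 → none → 0
36 → none → 0
Sum: 3 + 0 + 2 + 3 + 5 + 3 + 2 + 0 + 0 + 0 = 18

18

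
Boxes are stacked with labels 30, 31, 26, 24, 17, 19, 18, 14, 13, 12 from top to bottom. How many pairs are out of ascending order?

42

Count, for each position, how many later elements it exceeds:
30 → 26, 24, 17, 19, 18, 14, 13, 12 → 8
31 → 26, 24, 17, 19, 18, 14, 13, 12 → 8
26 → 24, 17, 19, 18, 14, 13, 12 → 7
24 → 17, 19, 18, 14, 13, 12 → 6
17 → 14, 13, 12 → 3
19 → 18, 14, 13, 12 → 4
18 → 14, 13, 12 → 3
14 → 13, 12 → 2
13 → 12 → 1
12 → none → 0
Sum: 8 + 8 + 7 + 6 + 3 + 4 + 3 + 2 + 1 + 0 = 42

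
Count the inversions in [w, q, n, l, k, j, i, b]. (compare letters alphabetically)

For each element, count later entries that are smaller:
w → q, n, l, k, j, i, b → 7
q → n, l, k, j, i, b → 6
n → l, k, j, i, b → 5
l → k, j, i, b → 4
k → j, i, b → 3
j → i, b → 2
i → b → 1
b → none → 0
Sum: 7 + 6 + 5 + 4 + 3 + 2 + 1 + 0 = 28

28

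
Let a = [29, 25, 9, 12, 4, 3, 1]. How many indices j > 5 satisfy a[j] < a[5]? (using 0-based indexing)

The element at index 5 is 3.
Elements after it: 1
Those smaller than 3: 1

1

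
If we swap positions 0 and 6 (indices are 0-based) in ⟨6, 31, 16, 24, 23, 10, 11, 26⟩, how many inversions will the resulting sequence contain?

16 inversions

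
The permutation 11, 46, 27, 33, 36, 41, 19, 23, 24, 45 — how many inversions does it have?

20

Sweep left to right; for each value list the smaller values that follow it:
11 → none → 0
46 → 27, 33, 36, 41, 19, 23, 24, 45 → 8
27 → 19, 23, 24 → 3
33 → 19, 23, 24 → 3
36 → 19, 23, 24 → 3
41 → 19, 23, 24 → 3
19 → none → 0
23 → none → 0
24 → none → 0
45 → none → 0
Sum: 0 + 8 + 3 + 3 + 3 + 3 + 0 + 0 + 0 + 0 = 20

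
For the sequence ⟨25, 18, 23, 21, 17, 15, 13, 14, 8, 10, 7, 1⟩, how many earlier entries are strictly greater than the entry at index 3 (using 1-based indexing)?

1

The element at index 3 is 23.
Elements before it: 25, 18
Those larger than 23: 25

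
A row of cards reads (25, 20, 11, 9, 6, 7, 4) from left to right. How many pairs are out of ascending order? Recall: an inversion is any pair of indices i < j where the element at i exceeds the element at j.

20

Element-by-element contributions:
25 → 20, 11, 9, 6, 7, 4 → 6
20 → 11, 9, 6, 7, 4 → 5
11 → 9, 6, 7, 4 → 4
9 → 6, 7, 4 → 3
6 → 4 → 1
7 → 4 → 1
4 → none → 0
Sum: 6 + 5 + 4 + 3 + 1 + 1 + 0 = 20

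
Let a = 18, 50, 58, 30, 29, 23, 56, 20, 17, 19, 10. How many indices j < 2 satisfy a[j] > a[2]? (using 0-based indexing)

0

The element at index 2 is 58.
Elements before it: 18, 50
None of them are larger than 58.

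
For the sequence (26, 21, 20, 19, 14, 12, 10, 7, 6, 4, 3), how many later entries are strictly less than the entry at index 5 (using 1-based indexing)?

6

The element at index 5 is 14.
Elements after it: 12, 10, 7, 6, 4, 3
Those smaller than 14: 12, 10, 7, 6, 4, 3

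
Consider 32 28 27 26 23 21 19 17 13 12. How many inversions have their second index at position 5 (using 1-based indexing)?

4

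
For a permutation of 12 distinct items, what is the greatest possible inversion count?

66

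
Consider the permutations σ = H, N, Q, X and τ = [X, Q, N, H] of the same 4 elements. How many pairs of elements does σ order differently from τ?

Assign each item its position (1..4) in the first ordering, then rewrite the second ordering as that position sequence:
positions: H→1, N→2, Q→3, X→4
second ordering as positions: [4, 3, 2, 1]
Discordant pairs = inversions in this position sequence.
4: 3, 2, 1 → 3
3: 2, 1 → 2
2: 1 → 1
1: 0
Total: 3 + 2 + 1 + 0 = 6

Discordant pairs: 6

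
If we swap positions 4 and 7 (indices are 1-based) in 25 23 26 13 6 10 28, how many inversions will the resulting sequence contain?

13

Positions 4 and 7 hold 13 and 28; after swapping, the array is [25, 23, 26, 28, 6, 10, 13].
For each element, count later entries that are smaller:
25 → 23, 6, 10, 13 → 4
23 → 6, 10, 13 → 3
26 → 6, 10, 13 → 3
28 → 6, 10, 13 → 3
6 → none → 0
10 → none → 0
13 → none → 0
Sum: 4 + 3 + 3 + 3 + 0 + 0 + 0 = 13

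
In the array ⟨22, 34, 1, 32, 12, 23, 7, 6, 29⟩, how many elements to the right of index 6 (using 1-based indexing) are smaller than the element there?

2 such elements

The element at index 6 is 23.
Elements after it: 7, 6, 29
Those smaller than 23: 7, 6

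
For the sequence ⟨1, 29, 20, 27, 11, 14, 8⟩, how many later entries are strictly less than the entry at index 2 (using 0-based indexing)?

The element at index 2 is 20.
Elements after it: 27, 11, 14, 8
Those smaller than 20: 11, 14, 8

3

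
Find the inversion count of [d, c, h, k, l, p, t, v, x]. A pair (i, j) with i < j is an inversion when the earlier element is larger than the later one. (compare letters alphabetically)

For each element, count later entries that are smaller:
d → c → 1
c → none → 0
h → none → 0
k → none → 0
l → none → 0
p → none → 0
t → none → 0
v → none → 0
x → none → 0
Sum: 1 + 0 + 0 + 0 + 0 + 0 + 0 + 0 + 0 = 1

1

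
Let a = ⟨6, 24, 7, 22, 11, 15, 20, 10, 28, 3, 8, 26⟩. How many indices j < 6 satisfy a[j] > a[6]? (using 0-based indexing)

2

The element at index 6 is 20.
Elements before it: 6, 24, 7, 22, 11, 15
Those larger than 20: 24, 22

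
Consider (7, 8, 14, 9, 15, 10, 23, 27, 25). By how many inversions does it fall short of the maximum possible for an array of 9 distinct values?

32

Maximum inversions for 9 distinct elements is C(9, 2) = 9·8/2 = 36.
Current inversions — for each element, count later smaller elements:
7: 0
8: 0
14: 2
9: 0
15: 1
10: 0
23: 0
27: 1
25: 0
Current total: 0 + 0 + 2 + 0 + 1 + 0 + 0 + 1 + 0 = 4
Shortfall: 36 − 4 = 32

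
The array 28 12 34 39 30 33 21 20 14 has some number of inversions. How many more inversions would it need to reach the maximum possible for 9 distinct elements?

13

Maximum inversions for 9 distinct elements is C(9, 2) = 9·8/2 = 36.
Current inversions — for each element, count later smaller elements:
28: 4
12: 0
34: 5
39: 5
30: 3
33: 3
21: 2
20: 1
14: 0
Current total: 4 + 0 + 5 + 5 + 3 + 3 + 2 + 1 + 0 = 23
Shortfall: 36 − 23 = 13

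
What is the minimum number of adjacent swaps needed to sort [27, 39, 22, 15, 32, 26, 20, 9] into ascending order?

The minimum number of adjacent swaps to sort an array equals its inversion count, since every such swap removes exactly one inversion.
Count inversions — for each element, later elements that are smaller:
27: 22, 15, 26, 20, 9 → 5
39: 22, 15, 32, 26, 20, 9 → 6
22: 15, 20, 9 → 3
15: 9 → 1
32: 26, 20, 9 → 3
26: 20, 9 → 2
20: 9 → 1
9: none → 0
Total inversions: 5 + 6 + 3 + 1 + 3 + 2 + 1 + 0 = 21

Swaps: 21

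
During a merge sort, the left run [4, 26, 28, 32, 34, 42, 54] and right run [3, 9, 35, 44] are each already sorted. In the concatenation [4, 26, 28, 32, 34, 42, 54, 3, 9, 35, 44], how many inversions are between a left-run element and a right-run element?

For each element r of the right run, count left-run elements greater than r:
r = 3: 4, 26, 28, 32, 34, 42, 54 → 7
r = 9: 26, 28, 32, 34, 42, 54 → 6
r = 35: 42, 54 → 2
r = 44: 54 → 1
Cross-inversions: 7 + 6 + 2 + 1 = 16

There are 16 cross-inversions.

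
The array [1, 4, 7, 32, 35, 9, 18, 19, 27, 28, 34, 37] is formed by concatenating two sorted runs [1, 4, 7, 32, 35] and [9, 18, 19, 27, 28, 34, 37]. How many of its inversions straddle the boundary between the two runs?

11 split inversions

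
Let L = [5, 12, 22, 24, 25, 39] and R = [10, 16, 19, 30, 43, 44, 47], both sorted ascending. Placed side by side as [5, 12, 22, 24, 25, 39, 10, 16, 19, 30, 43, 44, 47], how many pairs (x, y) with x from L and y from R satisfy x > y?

Take each right-half value and tally the left-half values above it:
r = 10: 12, 22, 24, 25, 39 → 5
r = 16: 22, 24, 25, 39 → 4
r = 19: 22, 24, 25, 39 → 4
r = 30: 39 → 1
r = 43: none → 0
r = 44: none → 0
r = 47: none → 0
Cross-inversions: 5 + 4 + 4 + 1 + 0 + 0 + 0 = 14

14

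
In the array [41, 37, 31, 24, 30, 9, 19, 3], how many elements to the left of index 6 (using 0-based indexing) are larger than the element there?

The element at index 6 is 19.
Elements before it: 41, 37, 31, 24, 30, 9
Those larger than 19: 41, 37, 31, 24, 30

5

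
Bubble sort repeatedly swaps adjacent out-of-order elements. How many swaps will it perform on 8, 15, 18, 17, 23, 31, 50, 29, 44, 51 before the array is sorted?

There are 4 swaps.

The minimum number of adjacent swaps to sort an array equals its inversion count, since every such swap removes exactly one inversion.
Count inversions — for each element, later elements that are smaller:
8: none → 0
15: none → 0
18: 17 → 1
17: none → 0
23: none → 0
31: 29 → 1
50: 29, 44 → 2
29: none → 0
44: none → 0
51: none → 0
Total inversions: 0 + 0 + 1 + 0 + 0 + 1 + 2 + 0 + 0 + 0 = 4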